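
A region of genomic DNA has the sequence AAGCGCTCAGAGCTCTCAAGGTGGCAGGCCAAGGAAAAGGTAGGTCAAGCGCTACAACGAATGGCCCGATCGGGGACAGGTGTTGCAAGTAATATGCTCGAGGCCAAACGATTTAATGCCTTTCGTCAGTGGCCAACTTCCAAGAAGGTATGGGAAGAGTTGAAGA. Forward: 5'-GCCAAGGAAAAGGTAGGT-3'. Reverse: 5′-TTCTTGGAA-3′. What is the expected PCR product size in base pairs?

Forward primer GCCAAGGAAAAGGTAGGT is found on the top strand at positions 28–45.
Reverse complement of the reverse primer: TTCCAAGAA. This occurs on the top strand at positions 138–146.
Amplicon spans positions 28–146: 119 bp.

119 bp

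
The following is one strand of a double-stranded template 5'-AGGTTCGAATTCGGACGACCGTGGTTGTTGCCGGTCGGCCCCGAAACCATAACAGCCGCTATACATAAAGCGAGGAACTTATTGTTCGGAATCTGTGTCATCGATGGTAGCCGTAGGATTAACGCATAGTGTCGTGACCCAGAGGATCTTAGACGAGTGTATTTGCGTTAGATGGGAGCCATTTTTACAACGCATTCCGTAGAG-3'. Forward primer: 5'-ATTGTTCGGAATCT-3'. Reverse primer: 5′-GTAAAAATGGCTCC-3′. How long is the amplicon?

108 bp

Scanning the template, ATTGTTCGGAATCT occurs at positions 81–94; this primer anneals to the bottom strand there with its 3' end pointing downstream.
Reverse complement of the reverse primer: GGAGCCATTTTTAC. This occurs on the top strand at positions 175–188.
Product length = (reverse-primer end) − (forward-primer start) + 1 = 188 − 81 + 1 = 108 bp.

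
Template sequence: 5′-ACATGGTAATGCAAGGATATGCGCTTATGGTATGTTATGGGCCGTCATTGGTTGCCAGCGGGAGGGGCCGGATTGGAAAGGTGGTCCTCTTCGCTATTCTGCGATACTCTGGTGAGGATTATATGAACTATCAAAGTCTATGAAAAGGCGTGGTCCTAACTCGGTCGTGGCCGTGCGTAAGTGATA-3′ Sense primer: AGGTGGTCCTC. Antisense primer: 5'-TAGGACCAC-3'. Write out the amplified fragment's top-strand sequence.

5'-AGGTGGTCCTCTTCGCTATTCTGCGATACTCTGGTGAGGATTATATGAACTATCAAAGTCTATGAAAAGGCGTGGTCCTA-3'

Forward primer AGGTGGTCCTC is found on the top strand at positions 79–89.
Reverse complement of the reverse primer: GTGGTCCTA. This occurs on the top strand at positions 150–158.
The product is the template from position 79 through 158 (80 bp).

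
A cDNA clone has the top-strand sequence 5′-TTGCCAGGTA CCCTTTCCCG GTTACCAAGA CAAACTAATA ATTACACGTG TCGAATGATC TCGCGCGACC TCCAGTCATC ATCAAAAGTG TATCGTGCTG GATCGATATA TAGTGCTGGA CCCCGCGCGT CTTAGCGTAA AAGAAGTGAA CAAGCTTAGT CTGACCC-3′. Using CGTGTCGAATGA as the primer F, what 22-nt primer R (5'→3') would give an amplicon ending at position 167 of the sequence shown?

The forward primer binds at positions 47–58; the product's 3' end on the top strand is position 167.
The reverse primer anneals to the top strand over positions 146–167, i.e. to GTGAACAAGCTTAGTCTGACCC.
Its sequence written 5'→3' is the reverse complement: GGGTCAGACTAAGCTTGTTCAC.

5'-GGGTCAGACTAAGCTTGTTCAC-3'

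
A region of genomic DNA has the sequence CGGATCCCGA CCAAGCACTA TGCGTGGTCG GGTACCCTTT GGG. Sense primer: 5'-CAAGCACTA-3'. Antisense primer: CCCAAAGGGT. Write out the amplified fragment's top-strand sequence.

5'-CAAGCACTATGCGTGGTCGGGTACCCTTTGGG-3'

Scanning the template, CAAGCACTA occurs at positions 12–20; this primer anneals to the bottom strand there with its 3' end pointing downstream.
Reverse complement of the reverse primer: ACCCTTTGGG. This occurs on the top strand at positions 34–43.
The product is the template from position 12 through 43 (32 bp).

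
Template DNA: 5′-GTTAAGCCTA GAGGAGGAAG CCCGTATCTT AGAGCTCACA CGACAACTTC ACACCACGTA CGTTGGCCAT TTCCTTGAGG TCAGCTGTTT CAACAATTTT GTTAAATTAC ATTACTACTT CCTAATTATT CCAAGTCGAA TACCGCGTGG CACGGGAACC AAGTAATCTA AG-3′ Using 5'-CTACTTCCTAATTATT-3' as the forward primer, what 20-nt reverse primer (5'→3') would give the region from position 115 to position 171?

5'-TTAGATTACTTGGTTCCCGT-3'

The product's 3' end on the top strand is position 171.
The reverse primer anneals to the top strand over positions 152–171, i.e. to ACGGGAACCAAGTAATCTAA.
Its sequence written 5'→3' is the reverse complement: TTAGATTACTTGGTTCCCGT.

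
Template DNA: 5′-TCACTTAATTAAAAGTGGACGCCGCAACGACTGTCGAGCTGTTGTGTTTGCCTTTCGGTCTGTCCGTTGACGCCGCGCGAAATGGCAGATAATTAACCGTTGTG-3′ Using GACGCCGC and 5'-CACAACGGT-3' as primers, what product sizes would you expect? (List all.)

87 bp, 36 bp

The forward primer GACGCCGC matches the top strand at positions 18–25, 69–76.
The reverse primer's reverse complement is ACCGTTGTG, matching at positions 96–104.
Each forward site pairs with the reverse site to give a product ending at position 104: sizes 87, 36 bp.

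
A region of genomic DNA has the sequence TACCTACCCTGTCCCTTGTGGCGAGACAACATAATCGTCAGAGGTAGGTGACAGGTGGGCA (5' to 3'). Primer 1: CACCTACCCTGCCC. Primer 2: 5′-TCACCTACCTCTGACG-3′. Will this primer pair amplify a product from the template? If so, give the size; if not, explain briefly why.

Primer 1 (CACCTACCCTGCCC) does not match the top strand, and its reverse complement GGGCAGGGTAGGTG does not match either.
With no annealing site for primer 1, no amplification occurs.

No product — primer 1 has no binding site in the template.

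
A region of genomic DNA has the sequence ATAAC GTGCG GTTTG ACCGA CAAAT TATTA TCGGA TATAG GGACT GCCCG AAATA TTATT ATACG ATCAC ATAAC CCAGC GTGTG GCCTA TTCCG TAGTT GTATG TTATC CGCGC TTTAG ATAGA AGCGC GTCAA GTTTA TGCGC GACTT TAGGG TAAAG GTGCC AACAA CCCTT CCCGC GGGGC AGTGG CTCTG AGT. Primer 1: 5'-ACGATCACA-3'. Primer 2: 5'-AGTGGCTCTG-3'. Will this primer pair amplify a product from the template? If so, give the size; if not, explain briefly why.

Primer 1 (ACGATCACA) matches the top strand at positions 63–71 (3' end points downstream).
Primer 2 (AGTGGCTCTG) also matches the top strand directly, at positions 186–195 — its reverse complement CAGAGCCACT is not present.
Both primers anneal to the bottom strand with 3' ends pointing the same way, so neither can prime synthesis back toward the other.

No product — both primers anneal to the same strand and extend in the same direction.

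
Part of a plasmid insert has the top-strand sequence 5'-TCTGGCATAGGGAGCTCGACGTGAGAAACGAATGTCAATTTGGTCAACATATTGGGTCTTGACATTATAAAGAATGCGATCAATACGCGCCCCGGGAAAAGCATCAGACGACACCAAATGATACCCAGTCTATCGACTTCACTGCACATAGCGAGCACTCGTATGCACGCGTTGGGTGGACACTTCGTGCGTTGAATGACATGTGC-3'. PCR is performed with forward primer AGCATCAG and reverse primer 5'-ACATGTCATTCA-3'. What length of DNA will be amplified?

105 bp

Scanning the template, AGCATCAG occurs at positions 100–107; this primer anneals to the bottom strand there with its 3' end pointing downstream.
Taking the reverse complement of ACATGTCATTCA gives TGAATGACATGT, found at positions 193–204 on the template; the primer anneals here to the top strand with its 3' end pointing upstream.
Amplicon spans positions 100–204: 105 bp.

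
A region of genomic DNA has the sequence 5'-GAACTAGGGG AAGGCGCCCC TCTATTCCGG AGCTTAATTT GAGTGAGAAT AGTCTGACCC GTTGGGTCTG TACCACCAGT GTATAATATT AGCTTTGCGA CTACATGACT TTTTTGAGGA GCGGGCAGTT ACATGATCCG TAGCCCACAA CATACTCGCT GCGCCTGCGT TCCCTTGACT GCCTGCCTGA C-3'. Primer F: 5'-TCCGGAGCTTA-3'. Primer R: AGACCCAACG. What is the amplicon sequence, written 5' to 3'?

5'-TCCGGAGCTTAATTTGAGTGAGAATAGTCTGACCCGTTGGGTCT-3'

Forward primer TCCGGAGCTTA is found on the top strand at positions 26–36.
Taking the reverse complement of AGACCCAACG gives CGTTGGGTCT, found at positions 60–69 on the template; the primer anneals here to the top strand with its 3' end pointing upstream.
The product is the template from position 26 through 69 (44 bp).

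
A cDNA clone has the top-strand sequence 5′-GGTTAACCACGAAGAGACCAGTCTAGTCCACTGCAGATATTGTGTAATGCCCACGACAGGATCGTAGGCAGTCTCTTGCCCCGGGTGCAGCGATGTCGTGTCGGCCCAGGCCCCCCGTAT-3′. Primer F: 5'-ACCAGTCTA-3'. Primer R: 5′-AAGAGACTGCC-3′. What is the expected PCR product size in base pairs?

The forward primer matches the template at positions 17–25.
Taking the reverse complement of AAGAGACTGCC gives GGCAGTCTCTT, found at positions 67–77 on the template; the primer anneals here to the top strand with its 3' end pointing upstream.
The product runs from position 17 to position 77, so its length is 77 − 17 + 1 = 61 bp.

61 bp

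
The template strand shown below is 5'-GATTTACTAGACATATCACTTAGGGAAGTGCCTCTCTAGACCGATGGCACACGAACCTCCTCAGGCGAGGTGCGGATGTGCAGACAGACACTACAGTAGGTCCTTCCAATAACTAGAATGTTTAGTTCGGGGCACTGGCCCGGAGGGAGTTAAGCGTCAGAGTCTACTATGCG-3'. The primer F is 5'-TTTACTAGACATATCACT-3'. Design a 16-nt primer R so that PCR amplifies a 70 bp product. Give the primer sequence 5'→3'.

The forward primer binds at positions 3–20, so a 70 bp product ends at position 3 + 70 − 1 = 72.
The reverse primer anneals to the top strand over positions 57–72, i.e. to CTCCTCAGGCGAGGTG.
Its sequence written 5'→3' is the reverse complement: CACCTCGCCTGAGGAG.

5'-CACCTCGCCTGAGGAG-3'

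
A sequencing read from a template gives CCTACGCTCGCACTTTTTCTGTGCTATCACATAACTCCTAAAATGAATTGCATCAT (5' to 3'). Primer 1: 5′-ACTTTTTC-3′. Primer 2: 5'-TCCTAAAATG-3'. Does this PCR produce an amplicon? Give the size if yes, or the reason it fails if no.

No product — both primers anneal to the same strand and extend in the same direction.

Primer 1 (ACTTTTTC) matches the top strand at positions 12–19 (3' end points downstream).
Primer 2 (TCCTAAAATG) also matches the top strand directly, at positions 36–45 — its reverse complement CATTTTAGGA is not present.
Both primers anneal to the bottom strand with 3' ends pointing the same way, so neither can prime synthesis back toward the other.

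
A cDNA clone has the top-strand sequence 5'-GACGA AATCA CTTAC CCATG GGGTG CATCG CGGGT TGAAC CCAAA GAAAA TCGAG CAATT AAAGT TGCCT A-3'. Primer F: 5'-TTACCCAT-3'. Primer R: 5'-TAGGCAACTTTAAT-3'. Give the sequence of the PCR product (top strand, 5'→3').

Scanning the template, TTACCCAT occurs at positions 12–19; this primer anneals to the bottom strand there with its 3' end pointing downstream.
The reverse primer's reverse complement is ATTAAAGTTGCCTA, which matches the template at positions 58–71.
The product is the template from position 12 through 71 (60 bp).

5'-TTACCCATGGGGTGCATCGCGGGTTGAACCCAAAGAAAATCGAGCAATTAAAGTTGCCTA-3'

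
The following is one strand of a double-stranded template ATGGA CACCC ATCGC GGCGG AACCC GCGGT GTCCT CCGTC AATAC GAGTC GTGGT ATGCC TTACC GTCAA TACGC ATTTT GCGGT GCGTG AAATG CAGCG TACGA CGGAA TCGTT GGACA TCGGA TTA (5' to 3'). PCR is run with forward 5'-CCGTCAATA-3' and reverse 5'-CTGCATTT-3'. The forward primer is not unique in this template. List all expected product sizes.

63 bp, 35 bp

The forward primer CCGTCAATA matches the top strand at positions 36–44, 64–72.
The reverse primer's reverse complement is AAATGCAG, matching at positions 91–98.
Each forward site pairs with the reverse site to give a product ending at position 98: sizes 63, 35 bp.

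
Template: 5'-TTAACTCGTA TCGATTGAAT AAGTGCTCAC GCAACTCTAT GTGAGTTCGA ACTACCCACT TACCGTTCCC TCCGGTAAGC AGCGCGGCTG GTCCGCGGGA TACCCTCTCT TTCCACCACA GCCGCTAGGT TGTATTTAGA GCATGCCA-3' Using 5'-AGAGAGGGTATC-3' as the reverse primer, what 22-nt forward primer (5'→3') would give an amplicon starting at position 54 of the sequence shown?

5'-ACCCACTTACCGTTCCCTCCGG-3'

The reverse primer's reverse complement GATACCCTCTCT matches the template at positions 99–110; the product starts at position 54.
The forward primer is identical to the top strand over positions 54–75: ACCCACTTACCGTTCCCTCCGG.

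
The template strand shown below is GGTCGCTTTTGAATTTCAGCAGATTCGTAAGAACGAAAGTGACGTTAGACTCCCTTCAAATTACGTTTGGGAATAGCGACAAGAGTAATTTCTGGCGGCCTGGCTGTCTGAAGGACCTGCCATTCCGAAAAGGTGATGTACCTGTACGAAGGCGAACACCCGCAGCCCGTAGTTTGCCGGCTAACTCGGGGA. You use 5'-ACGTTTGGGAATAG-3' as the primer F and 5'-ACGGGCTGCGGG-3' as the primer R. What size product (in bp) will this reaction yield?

Scanning the template, ACGTTTGGGAATAG occurs at positions 63–76; this primer anneals to the bottom strand there with its 3' end pointing downstream.
Reverse complement of the reverse primer: CCCGCAGCCCGT. This occurs on the top strand at positions 159–170.
Amplicon spans positions 63–170: 108 bp.

108 bp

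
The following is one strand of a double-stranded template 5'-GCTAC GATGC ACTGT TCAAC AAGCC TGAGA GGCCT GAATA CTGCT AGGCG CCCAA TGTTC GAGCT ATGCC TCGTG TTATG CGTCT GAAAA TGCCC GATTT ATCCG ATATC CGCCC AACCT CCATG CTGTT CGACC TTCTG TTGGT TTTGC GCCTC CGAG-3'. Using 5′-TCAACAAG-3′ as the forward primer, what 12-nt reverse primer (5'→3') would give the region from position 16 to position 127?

The product's 3' end on the top strand is position 127.
The reverse primer anneals to the top strand over positions 116–127, i.e. to AACCTCCATGCT.
Its sequence written 5'→3' is the reverse complement: AGCATGGAGGTT.

5'-AGCATGGAGGTT-3'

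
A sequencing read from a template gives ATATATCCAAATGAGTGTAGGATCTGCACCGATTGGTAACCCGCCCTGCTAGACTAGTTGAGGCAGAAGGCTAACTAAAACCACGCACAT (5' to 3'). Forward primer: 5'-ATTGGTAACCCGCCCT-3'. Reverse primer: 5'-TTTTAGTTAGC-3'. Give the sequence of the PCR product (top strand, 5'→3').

The forward primer matches the template at positions 32–47.
The reverse primer's reverse complement is GCTAACTAAAA, which matches the template at positions 70–80.
The product is the template from position 32 through 80 (49 bp).

5'-ATTGGTAACCCGCCCTGCTAGACTAGTTGAGGCAGAAGGCTAACTAAAA-3'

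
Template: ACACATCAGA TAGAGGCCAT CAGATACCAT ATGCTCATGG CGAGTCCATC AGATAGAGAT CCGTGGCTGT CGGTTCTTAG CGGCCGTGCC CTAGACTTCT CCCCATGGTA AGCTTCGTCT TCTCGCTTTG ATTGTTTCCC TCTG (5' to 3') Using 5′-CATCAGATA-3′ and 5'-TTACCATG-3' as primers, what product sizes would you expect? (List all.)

The forward primer CATCAGATA matches the top strand at positions 4–12, 18–26, 47–55.
The reverse primer's reverse complement is CATGGTAA, matching at positions 104–111.
Each forward site pairs with the reverse site to give a product ending at position 111: sizes 108, 94, 65 bp.

108 bp, 94 bp, 65 bp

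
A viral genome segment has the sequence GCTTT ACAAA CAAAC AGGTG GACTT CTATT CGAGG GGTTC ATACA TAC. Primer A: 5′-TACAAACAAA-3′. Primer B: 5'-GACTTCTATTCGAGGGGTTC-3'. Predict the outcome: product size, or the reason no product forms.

Primer A (TACAAACAAA) matches the top strand at positions 5–14 (3' end points downstream).
Primer B (GACTTCTATTCGAGGGGTTC) also matches the top strand directly, at positions 21–40 — its reverse complement GAACCCCTCGAATAGAAGTC is not present.
Both primers anneal to the bottom strand with 3' ends pointing the same way, so neither can prime synthesis back toward the other.

No product — both primers anneal to the same strand and extend in the same direction.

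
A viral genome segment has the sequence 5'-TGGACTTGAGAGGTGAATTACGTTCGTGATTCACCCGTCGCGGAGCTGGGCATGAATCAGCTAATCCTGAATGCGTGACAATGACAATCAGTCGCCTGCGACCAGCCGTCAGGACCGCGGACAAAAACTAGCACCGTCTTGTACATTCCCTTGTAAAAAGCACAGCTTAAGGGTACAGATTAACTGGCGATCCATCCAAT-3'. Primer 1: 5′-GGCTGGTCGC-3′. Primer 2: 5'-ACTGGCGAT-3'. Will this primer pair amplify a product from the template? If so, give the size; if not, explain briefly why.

No product — the primers' 3' ends point away from each other.

Primer 1 (GGCTGGTCGC) has reverse complement GCGACCAGCC, which matches the top strand at positions 98–107; primer 1 anneals to the top strand there with its 3' end pointing upstream toward position 98.
Primer 2 (ACTGGCGAT) matches the top strand directly at positions 183–191; it anneals to the bottom strand with its 3' end pointing downstream toward position 191.
The 3' ends diverge (primer 1 extends toward position 1, primer 2 toward position 200), so the primers never converge on a shared product.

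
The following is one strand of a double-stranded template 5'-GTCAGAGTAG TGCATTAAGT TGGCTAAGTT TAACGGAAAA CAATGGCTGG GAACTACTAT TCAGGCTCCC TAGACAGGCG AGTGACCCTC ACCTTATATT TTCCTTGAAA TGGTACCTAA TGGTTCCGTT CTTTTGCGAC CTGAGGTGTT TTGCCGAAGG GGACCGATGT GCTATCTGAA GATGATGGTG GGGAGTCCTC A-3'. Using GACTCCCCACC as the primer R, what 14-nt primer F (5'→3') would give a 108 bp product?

5'-CACCTTATATTTTC-3'

The reverse primer's reverse complement GGTGGGGAGTC matches the template at positions 187–197, so the product ends at position 197.
A 108 bp product then starts at position 197 − 108 + 1 = 90.
The forward primer is identical to the top strand there: CACCTTATATTTTC.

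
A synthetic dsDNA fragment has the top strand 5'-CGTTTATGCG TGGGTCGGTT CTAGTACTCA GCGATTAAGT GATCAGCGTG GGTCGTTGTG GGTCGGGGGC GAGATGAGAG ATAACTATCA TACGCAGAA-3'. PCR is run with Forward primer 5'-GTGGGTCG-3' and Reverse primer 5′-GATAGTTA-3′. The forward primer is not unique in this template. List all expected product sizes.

The forward primer GTGGGTCG matches the top strand at positions 10–17, 48–55, 58–65.
The reverse primer's reverse complement is TAACTATC, matching at positions 82–89.
Each forward site pairs with the reverse site to give a product ending at position 89: sizes 80, 42, 32 bp.

80 bp, 42 bp, 32 bp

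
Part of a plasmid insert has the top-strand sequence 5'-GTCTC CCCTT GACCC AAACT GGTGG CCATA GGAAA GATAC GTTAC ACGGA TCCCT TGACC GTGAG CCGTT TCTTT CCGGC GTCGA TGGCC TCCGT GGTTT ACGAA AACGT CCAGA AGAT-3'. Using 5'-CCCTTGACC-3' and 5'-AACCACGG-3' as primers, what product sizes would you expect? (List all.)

The forward primer CCCTTGACC matches the top strand at positions 6–14, 52–60.
The reverse primer's reverse complement is CCGTGGTT, matching at positions 92–99.
Each forward site pairs with the reverse site to give a product ending at position 99: sizes 94, 48 bp.

94 bp, 48 bp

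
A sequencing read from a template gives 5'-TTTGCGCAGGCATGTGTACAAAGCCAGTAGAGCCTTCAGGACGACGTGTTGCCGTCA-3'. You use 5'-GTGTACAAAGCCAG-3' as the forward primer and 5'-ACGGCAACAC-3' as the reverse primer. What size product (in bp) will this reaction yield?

The forward primer matches the template at positions 14–27.
Reverse complement of the reverse primer: GTGTTGCCGT. This occurs on the top strand at positions 46–55.
The product runs from position 14 to position 55, so its length is 55 − 14 + 1 = 42 bp.

42 bp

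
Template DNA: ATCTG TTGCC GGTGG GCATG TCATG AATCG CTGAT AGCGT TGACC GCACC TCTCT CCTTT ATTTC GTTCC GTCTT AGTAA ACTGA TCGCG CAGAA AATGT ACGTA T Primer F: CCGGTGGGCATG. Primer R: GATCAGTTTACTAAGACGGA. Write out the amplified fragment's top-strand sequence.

Forward primer CCGGTGGGCATG is found on the top strand at positions 9–20.
The reverse primer's reverse complement is TCCGTCTTAGTAAACTGATC, which matches the template at positions 68–87.
The product is the template from position 9 through 87 (79 bp).

5'-CCGGTGGGCATGTCATGAATCGCTGATAGCGTTGACCGCACCTCTCTCCTTTATTTCGTTCCGTCTTAGTAAACTGATC-3'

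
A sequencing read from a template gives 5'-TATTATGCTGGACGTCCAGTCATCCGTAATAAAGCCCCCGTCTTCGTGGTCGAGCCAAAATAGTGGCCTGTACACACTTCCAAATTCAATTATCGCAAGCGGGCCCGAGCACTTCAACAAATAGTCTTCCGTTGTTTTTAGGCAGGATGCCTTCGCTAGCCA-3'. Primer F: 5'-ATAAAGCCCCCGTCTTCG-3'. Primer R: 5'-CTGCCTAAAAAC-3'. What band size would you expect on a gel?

117 bp

Scanning the template, ATAAAGCCCCCGTCTTCG occurs at positions 29–46; this primer anneals to the bottom strand there with its 3' end pointing downstream.
The reverse primer's reverse complement is GTTTTTAGGCAG, which matches the template at positions 134–145.
Amplicon spans positions 29–145: 117 bp.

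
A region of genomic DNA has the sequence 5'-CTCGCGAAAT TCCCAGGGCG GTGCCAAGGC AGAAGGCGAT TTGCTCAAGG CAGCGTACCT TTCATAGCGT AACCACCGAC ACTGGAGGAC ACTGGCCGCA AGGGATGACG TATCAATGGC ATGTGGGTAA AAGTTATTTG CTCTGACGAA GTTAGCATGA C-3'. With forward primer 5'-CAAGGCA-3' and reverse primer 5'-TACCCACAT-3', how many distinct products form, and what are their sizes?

Two products: 105 bp, 84 bp

The forward primer CAAGGCA matches the top strand at positions 25–31, 46–52.
The reverse primer's reverse complement is ATGTGGGTA, matching at positions 121–129.
Each forward site pairs with the reverse site to give a product ending at position 129: sizes 105, 84 bp.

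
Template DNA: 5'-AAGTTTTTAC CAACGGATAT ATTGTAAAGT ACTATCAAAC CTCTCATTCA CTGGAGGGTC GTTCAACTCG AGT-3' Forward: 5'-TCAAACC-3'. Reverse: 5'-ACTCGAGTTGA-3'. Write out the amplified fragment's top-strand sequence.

5'-TCAAACCTCTCATTCACTGGAGGGTCGTTCAACTCGAGT-3'

Forward primer TCAAACC is found on the top strand at positions 35–41.
Reverse complement of the reverse primer: TCAACTCGAGT. This occurs on the top strand at positions 63–73.
The product is the template from position 35 through 73 (39 bp).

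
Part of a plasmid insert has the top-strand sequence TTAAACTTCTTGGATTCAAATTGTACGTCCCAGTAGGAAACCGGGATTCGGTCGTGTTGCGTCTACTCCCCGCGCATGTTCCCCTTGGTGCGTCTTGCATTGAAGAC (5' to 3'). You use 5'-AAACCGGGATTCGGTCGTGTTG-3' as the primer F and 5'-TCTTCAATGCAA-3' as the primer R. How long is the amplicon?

69 bp

Forward primer AAACCGGGATTCGGTCGTGTTG is found on the top strand at positions 38–59.
The reverse primer's reverse complement is TTGCATTGAAGA, which matches the template at positions 95–106.
Amplicon spans positions 38–106: 69 bp.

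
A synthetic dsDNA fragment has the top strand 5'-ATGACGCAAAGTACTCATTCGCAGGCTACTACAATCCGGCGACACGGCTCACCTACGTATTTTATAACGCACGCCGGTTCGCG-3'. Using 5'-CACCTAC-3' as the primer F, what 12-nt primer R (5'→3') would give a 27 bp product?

5'-CGGCGTGCGTTA-3'

The forward primer binds at positions 50–56, so a 27 bp product ends at position 50 + 27 − 1 = 76.
The reverse primer anneals to the top strand over positions 65–76, i.e. to TAACGCACGCCG.
Its sequence written 5'→3' is the reverse complement: CGGCGTGCGTTA.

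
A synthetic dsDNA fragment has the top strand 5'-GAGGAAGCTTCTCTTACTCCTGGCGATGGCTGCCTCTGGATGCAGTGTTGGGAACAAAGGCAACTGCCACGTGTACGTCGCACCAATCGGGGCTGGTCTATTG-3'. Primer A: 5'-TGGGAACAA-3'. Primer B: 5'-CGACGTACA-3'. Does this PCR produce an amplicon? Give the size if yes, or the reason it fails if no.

Primer A (TGGGAACAA) matches the top strand at positions 49–57; it acts as a forward primer.
Primer B's reverse complement is TGTACGTCG, matching the top strand at positions 72–80; it acts as a reverse primer.
The 3' ends face each other across positions 49–80, giving a 32 bp product.

Yes — a 32 bp product.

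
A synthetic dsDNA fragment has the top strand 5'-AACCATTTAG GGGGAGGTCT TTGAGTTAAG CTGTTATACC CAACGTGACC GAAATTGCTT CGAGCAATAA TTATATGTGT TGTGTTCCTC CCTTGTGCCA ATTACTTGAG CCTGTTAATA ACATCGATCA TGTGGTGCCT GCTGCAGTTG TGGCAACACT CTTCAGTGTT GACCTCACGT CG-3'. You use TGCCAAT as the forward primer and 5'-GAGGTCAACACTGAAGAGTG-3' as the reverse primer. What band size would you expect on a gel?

81 bp

The forward primer matches the template at positions 96–102.
Taking the reverse complement of GAGGTCAACACTGAAGAGTG gives CACTCTTCAGTGTTGACCTC, found at positions 157–176 on the template; the primer anneals here to the top strand with its 3' end pointing upstream.
Product length = (reverse-primer end) − (forward-primer start) + 1 = 176 − 96 + 1 = 81 bp.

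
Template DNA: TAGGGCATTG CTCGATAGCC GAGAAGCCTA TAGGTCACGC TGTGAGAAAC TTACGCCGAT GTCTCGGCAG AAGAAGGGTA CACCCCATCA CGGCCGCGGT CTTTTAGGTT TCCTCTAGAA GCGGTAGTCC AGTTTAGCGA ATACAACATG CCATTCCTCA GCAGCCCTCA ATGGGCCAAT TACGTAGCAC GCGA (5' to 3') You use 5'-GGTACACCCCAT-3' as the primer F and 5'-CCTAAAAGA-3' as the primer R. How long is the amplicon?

Forward primer GGTACACCCCAT is found on the top strand at positions 77–88.
Taking the reverse complement of CCTAAAAGA gives TCTTTTAGG, found at positions 100–108 on the template; the primer anneals here to the top strand with its 3' end pointing upstream.
The product runs from position 77 to position 108, so its length is 108 − 77 + 1 = 32 bp.

32 bp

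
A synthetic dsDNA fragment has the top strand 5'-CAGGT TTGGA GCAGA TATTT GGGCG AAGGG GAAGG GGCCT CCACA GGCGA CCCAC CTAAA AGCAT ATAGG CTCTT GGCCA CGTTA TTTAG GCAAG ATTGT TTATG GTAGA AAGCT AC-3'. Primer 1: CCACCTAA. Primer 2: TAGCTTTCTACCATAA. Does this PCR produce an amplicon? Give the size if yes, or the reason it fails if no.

Primer 1 (CCACCTAA) matches the top strand at positions 52–59; it acts as a forward primer.
Primer 2's reverse complement is TTATGGTAGAAAGCTA, matching the top strand at positions 101–116; it acts as a reverse primer.
The 3' ends face each other across positions 52–116, giving a 65 bp product.

Yes — a 65 bp product.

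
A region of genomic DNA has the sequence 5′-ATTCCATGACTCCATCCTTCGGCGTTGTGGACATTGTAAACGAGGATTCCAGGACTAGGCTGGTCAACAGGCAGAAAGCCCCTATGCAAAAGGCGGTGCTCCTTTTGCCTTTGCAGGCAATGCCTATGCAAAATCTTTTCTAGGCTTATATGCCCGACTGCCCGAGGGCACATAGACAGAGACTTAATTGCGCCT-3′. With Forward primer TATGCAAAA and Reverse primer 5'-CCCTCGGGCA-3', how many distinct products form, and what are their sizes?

Two products: 86 bp, 44 bp

The forward primer TATGCAAAA matches the top strand at positions 83–91, 125–133.
The reverse primer's reverse complement is TGCCCGAGGG, matching at positions 159–168.
Each forward site pairs with the reverse site to give a product ending at position 168: sizes 86, 44 bp.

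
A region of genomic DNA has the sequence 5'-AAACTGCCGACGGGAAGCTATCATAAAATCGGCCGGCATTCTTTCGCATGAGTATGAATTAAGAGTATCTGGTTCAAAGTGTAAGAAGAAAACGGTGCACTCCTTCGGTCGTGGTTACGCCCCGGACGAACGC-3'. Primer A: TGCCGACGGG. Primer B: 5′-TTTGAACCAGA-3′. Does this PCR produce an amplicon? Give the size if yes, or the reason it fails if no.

Yes — a 74 bp product.

Primer A (TGCCGACGGG) matches the top strand at positions 5–14; it acts as a forward primer.
Primer B's reverse complement is TCTGGTTCAAA, matching the top strand at positions 68–78; it acts as a reverse primer.
The 3' ends face each other across positions 5–78, giving a 74 bp product.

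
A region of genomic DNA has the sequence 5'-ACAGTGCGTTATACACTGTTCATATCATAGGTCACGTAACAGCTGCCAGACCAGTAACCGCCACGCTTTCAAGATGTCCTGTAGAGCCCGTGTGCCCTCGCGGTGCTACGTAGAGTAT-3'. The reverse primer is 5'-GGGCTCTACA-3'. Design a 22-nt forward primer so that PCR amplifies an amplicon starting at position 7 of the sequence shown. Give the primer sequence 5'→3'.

5'-CGTTATACACTGTTCATATCAT-3'

The reverse primer's reverse complement TGTAGAGCCC matches the template at positions 80–89; the product starts at position 7.
The forward primer is identical to the top strand over positions 7–28: CGTTATACACTGTTCATATCAT.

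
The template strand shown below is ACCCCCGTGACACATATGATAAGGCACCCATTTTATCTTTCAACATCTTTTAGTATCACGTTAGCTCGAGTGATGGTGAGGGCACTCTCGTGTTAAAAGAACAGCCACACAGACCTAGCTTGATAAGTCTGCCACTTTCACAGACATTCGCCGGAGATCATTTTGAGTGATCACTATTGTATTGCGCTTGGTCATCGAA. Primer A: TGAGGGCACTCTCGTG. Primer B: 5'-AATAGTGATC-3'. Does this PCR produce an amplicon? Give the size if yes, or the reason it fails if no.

Primer A (TGAGGGCACTCTCGTG) matches the top strand at positions 77–92; it acts as a forward primer.
Primer B's reverse complement is GATCACTATT, matching the top strand at positions 169–178; it acts as a reverse primer.
The 3' ends face each other across positions 77–178, giving a 102 bp product.

Yes — a 102 bp product.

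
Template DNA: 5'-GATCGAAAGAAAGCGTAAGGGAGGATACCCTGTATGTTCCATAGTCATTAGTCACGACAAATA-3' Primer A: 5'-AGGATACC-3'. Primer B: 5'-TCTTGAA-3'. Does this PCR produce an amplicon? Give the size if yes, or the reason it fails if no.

Primer B (TCTTGAA) does not match the top strand, and its reverse complement TTCAAGA does not match either.
With no annealing site for primer B, no amplification occurs.

No product — primer B has no binding site in the template.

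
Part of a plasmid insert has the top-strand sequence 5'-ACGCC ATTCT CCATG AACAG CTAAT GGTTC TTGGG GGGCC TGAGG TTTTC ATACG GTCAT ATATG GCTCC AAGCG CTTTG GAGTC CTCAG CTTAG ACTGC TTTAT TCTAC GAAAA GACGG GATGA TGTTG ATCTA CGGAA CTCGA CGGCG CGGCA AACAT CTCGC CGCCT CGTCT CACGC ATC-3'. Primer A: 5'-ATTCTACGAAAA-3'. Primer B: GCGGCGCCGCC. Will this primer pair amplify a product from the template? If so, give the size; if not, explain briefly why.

No product — primer B has no binding site in the template.

Primer B (GCGGCGCCGCC) does not match the top strand, and its reverse complement GGCGGCGCCGC does not match either.
With no annealing site for primer B, no amplification occurs.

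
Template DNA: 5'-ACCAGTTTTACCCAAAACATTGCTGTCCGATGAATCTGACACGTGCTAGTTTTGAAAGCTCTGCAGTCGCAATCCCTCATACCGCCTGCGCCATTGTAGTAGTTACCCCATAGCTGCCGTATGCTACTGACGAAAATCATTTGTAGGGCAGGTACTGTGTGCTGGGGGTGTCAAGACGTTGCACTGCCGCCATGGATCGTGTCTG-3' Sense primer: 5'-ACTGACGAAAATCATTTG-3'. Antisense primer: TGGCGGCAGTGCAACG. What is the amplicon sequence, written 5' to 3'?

Forward primer ACTGACGAAAATCATTTG is found on the top strand at positions 126–143.
Reverse complement of the reverse primer: CGTTGCACTGCCGCCA. This occurs on the top strand at positions 177–192.
The product is the template from position 126 through 192 (67 bp).

5'-ACTGACGAAAATCATTTGTAGGGCAGGTACTGTGTGCTGGGGGTGTCAAGACGTTGCACTGCCGCCA-3'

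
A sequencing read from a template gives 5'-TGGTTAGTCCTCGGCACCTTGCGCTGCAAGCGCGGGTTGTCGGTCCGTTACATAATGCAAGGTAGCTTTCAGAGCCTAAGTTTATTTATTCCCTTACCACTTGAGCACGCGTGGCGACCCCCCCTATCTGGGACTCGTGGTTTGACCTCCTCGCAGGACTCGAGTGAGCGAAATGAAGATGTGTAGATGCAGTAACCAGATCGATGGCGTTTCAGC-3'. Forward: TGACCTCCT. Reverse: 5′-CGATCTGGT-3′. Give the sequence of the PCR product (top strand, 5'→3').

5'-TGACCTCCTCGCAGGACTCGAGTGAGCGAAATGAAGATGTGTAGATGCAGTAACCAGATCG-3'

The forward primer matches the template at positions 143–151.
The reverse primer's reverse complement is ACCAGATCG, which matches the template at positions 195–203.
The product is the template from position 143 through 203 (61 bp).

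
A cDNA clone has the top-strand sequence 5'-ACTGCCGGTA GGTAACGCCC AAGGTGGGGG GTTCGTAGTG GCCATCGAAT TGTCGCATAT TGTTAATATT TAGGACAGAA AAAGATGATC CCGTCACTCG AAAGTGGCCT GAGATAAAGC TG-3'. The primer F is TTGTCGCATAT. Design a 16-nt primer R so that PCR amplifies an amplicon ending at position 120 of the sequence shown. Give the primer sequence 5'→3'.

The forward primer binds at positions 50–60; the product's 3' end on the top strand is position 120.
The reverse primer anneals to the top strand over positions 105–120, i.e. to TGGCCTGAGATAAAGC.
Its sequence written 5'→3' is the reverse complement: GCTTTATCTCAGGCCA.

5'-GCTTTATCTCAGGCCA-3'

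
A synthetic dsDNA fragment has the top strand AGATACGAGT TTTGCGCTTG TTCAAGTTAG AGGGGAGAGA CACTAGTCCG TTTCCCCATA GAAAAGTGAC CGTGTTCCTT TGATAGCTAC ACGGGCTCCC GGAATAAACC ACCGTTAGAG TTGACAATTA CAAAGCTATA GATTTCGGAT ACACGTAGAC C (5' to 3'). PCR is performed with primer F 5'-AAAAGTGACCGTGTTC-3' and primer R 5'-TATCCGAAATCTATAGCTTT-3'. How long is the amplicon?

90 bp

The forward primer matches the template at positions 62–77.
Taking the reverse complement of TATCCGAAATCTATAGCTTT gives AAAGCTATAGATTTCGGATA, found at positions 132–151 on the template; the primer anneals here to the top strand with its 3' end pointing upstream.
The product runs from position 62 to position 151, so its length is 151 − 62 + 1 = 90 bp.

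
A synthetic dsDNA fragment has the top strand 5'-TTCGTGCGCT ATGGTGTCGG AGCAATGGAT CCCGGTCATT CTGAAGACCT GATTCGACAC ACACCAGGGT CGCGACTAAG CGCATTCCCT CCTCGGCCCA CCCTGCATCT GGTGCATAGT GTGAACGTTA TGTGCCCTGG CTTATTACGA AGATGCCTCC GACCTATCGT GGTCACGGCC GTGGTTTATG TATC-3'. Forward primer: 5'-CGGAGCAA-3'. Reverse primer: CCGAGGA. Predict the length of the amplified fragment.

79 bp

Forward primer CGGAGCAA is found on the top strand at positions 18–25.
Taking the reverse complement of CCGAGGA gives TCCTCGG, found at positions 90–96 on the template; the primer anneals here to the top strand with its 3' end pointing upstream.
Amplicon spans positions 18–96: 79 bp.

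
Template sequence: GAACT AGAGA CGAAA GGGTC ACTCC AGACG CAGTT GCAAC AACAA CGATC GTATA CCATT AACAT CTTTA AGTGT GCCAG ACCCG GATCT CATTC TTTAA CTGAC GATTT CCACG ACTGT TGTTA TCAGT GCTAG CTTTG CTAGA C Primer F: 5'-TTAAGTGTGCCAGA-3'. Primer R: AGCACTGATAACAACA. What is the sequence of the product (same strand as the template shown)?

5'-TTAAGTGTGCCAGACCCGGATCTCATTCTTTAACTGACGATTTCCACGACTGTTGTTATCAGTGCT-3'

Forward primer TTAAGTGTGCCAGA is found on the top strand at positions 68–81.
Reverse complement of the reverse primer: TGTTGTTATCAGTGCT. This occurs on the top strand at positions 118–133.
The product is the template from position 68 through 133 (66 bp).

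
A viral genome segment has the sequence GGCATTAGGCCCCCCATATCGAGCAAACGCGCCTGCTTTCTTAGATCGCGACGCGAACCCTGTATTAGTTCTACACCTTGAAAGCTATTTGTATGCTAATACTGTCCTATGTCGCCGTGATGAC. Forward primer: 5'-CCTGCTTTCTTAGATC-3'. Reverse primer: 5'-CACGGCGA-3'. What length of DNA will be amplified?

88 bp

Scanning the template, CCTGCTTTCTTAGATC occurs at positions 32–47; this primer anneals to the bottom strand there with its 3' end pointing downstream.
Reverse complement of the reverse primer: TCGCCGTG. This occurs on the top strand at positions 112–119.
The product runs from position 32 to position 119, so its length is 119 − 32 + 1 = 88 bp.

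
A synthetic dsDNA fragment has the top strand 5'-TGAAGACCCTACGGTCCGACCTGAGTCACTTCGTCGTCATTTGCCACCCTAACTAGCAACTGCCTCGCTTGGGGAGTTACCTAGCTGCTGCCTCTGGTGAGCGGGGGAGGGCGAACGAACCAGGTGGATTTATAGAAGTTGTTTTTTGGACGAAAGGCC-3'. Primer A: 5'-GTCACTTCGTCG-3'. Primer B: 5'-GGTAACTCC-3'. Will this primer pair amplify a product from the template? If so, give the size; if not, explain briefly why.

Yes — a 57 bp product.

Primer A (GTCACTTCGTCG) matches the top strand at positions 25–36; it acts as a forward primer.
Primer B's reverse complement is GGAGTTACC, matching the top strand at positions 73–81; it acts as a reverse primer.
The 3' ends face each other across positions 25–81, giving a 57 bp product.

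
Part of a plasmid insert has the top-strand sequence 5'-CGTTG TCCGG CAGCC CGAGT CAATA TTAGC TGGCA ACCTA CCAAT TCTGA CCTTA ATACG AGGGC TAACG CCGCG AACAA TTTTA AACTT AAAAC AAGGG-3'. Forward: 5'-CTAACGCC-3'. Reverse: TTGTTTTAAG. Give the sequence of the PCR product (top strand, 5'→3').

5'-CTAACGCCGCGAACAATTTTAAACTTAAAACAA-3'

The forward primer matches the template at positions 65–72.
Reverse complement of the reverse primer: CTTAAAACAA. This occurs on the top strand at positions 88–97.
The product is the template from position 65 through 97 (33 bp).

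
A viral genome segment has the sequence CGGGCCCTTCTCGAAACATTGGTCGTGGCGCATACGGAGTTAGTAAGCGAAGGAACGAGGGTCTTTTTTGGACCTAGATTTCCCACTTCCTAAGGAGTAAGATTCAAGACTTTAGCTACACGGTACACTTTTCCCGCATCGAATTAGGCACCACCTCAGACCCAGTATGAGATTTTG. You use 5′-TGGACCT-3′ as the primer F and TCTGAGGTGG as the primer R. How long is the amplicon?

Forward primer TGGACCT is found on the top strand at positions 69–75.
The reverse primer's reverse complement is CCACCTCAGA, which matches the template at positions 151–160.
Amplicon spans positions 69–160: 92 bp.

92 bp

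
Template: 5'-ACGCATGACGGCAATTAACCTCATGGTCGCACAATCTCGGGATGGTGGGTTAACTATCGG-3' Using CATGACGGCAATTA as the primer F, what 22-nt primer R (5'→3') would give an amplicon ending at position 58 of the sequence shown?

The forward primer binds at positions 4–17; the product's 3' end on the top strand is position 58.
The reverse primer anneals to the top strand over positions 37–58, i.e. to TCGGGATGGTGGGTTAACTATC.
Its sequence written 5'→3' is the reverse complement: GATAGTTAACCCACCATCCCGA.

5'-GATAGTTAACCCACCATCCCGA-3'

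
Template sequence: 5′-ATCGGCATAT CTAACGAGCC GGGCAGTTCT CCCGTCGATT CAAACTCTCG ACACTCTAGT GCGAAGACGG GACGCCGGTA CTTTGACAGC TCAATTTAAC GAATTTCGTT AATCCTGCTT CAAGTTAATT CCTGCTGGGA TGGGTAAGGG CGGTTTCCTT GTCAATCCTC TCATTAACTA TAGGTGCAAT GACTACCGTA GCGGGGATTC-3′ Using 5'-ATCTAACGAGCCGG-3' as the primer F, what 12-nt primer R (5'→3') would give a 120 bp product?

The forward primer binds at positions 9–22, so a 120 bp product ends at position 9 + 120 − 1 = 128.
The reverse primer anneals to the top strand over positions 117–128, i.e. to GCTTCAAGTTAA.
Its sequence written 5'→3' is the reverse complement: TTAACTTGAAGC.

5'-TTAACTTGAAGC-3'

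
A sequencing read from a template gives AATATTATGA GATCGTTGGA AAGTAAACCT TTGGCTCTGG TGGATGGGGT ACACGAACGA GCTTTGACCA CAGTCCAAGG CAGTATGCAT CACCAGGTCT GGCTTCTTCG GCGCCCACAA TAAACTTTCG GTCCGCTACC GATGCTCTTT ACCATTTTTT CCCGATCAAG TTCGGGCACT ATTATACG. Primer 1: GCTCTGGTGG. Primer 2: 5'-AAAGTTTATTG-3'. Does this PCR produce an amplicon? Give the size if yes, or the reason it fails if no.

Primer 1 (GCTCTGGTGG) matches the top strand at positions 34–43; it acts as a forward primer.
Primer 2's reverse complement is CAATAAACTTT, matching the top strand at positions 118–128; it acts as a reverse primer.
The 3' ends face each other across positions 34–128, giving a 95 bp product.

Yes — a 95 bp product.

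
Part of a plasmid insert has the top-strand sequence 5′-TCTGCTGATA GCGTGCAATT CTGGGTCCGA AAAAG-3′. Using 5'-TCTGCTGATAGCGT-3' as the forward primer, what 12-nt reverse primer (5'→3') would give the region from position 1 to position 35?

The product's 3' end on the top strand is position 35.
The reverse primer anneals to the top strand over positions 24–35, i.e. to GGTCCGAAAAAG.
Its sequence written 5'→3' is the reverse complement: CTTTTTCGGACC.

5'-CTTTTTCGGACC-3'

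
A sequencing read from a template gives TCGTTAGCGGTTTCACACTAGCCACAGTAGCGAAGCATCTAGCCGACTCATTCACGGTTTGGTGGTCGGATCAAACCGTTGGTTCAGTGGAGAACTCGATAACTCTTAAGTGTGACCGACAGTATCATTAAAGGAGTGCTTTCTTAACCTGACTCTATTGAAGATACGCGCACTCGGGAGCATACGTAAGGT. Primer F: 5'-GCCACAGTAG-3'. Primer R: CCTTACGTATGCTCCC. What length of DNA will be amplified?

171 bp

Scanning the template, GCCACAGTAG occurs at positions 21–30; this primer anneals to the bottom strand there with its 3' end pointing downstream.
The reverse primer's reverse complement is GGGAGCATACGTAAGG, which matches the template at positions 176–191.
Amplicon spans positions 21–191: 171 bp.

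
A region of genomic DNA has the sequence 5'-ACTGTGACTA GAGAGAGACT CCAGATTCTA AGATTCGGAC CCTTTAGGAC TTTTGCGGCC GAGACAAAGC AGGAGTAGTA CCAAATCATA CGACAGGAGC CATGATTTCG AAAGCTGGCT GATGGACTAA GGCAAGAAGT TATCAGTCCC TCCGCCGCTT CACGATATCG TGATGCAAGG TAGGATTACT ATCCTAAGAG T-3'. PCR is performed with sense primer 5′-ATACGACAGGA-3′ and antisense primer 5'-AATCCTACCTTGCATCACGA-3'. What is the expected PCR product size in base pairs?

The forward primer matches the template at positions 88–98.
The reverse primer's reverse complement is TCGTGATGCAAGGTAGGATT, which matches the template at positions 168–187.
The product runs from position 88 to position 187, so its length is 187 − 88 + 1 = 100 bp.

100 bp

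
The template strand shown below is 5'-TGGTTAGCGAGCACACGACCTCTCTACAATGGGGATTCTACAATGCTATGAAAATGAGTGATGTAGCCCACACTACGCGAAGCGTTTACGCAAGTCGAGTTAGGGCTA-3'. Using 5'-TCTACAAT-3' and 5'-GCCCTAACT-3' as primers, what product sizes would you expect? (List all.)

84 bp, 70 bp

The forward primer TCTACAAT matches the top strand at positions 23–30, 37–44.
The reverse primer's reverse complement is AGTTAGGGC, matching at positions 98–106.
Each forward site pairs with the reverse site to give a product ending at position 106: sizes 84, 70 bp.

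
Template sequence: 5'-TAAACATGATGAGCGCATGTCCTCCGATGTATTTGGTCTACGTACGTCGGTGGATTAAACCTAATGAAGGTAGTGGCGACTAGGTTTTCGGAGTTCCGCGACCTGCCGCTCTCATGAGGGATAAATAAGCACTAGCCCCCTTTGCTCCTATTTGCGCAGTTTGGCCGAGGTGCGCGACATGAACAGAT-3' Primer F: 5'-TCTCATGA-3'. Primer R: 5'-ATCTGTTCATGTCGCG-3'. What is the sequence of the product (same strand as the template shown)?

Forward primer TCTCATGA is found on the top strand at positions 110–117.
Reverse complement of the reverse primer: CGCGACATGAACAGAT. This occurs on the top strand at positions 173–188.
The product is the template from position 110 through 188 (79 bp).

5'-TCTCATGAGGGATAAATAAGCACTAGCCCCCTTTGCTCCTATTTGCGCAGTTTGGCCGAGGTGCGCGACATGAACAGAT-3'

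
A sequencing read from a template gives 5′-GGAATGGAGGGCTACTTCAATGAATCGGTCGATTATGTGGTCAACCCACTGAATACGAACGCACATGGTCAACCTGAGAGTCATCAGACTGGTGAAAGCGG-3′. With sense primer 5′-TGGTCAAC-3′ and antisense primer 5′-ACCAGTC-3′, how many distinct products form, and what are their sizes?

The forward primer TGGTCAAC matches the top strand at positions 38–45, 66–73.
The reverse primer's reverse complement is GACTGGT, matching at positions 87–93.
Each forward site pairs with the reverse site to give a product ending at position 93: sizes 56, 28 bp.

Two products: 56 bp, 28 bp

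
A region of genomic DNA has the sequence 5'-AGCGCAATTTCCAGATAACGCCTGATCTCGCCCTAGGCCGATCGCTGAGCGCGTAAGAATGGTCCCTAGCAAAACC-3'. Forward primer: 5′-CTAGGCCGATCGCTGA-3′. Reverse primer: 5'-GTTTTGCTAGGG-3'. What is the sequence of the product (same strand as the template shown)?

5'-CTAGGCCGATCGCTGAGCGCGTAAGAATGGTCCCTAGCAAAAC-3'

Scanning the template, CTAGGCCGATCGCTGA occurs at positions 33–48; this primer anneals to the bottom strand there with its 3' end pointing downstream.
The reverse primer's reverse complement is CCCTAGCAAAAC, which matches the template at positions 64–75.
The product is the template from position 33 through 75 (43 bp).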